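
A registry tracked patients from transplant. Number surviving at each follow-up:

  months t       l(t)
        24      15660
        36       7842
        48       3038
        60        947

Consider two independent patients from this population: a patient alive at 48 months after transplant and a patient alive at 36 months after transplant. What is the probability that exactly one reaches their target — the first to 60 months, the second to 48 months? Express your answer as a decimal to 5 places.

p₁ = l(60)/l(48) = 947/3038 = 0.311718; p₂ = l(48)/l(36) = 3038/7842 = 0.387401.
P(exactly one) = p₁(1−p₂) + (1−p₁)p₂ = 0.190958 + 0.266641 = 0.457599.

0.45760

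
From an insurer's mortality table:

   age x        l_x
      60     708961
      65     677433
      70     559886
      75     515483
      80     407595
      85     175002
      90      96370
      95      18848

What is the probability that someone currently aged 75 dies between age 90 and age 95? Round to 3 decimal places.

0.150

We want 15|5q75 = (l_90 − l_95)/l_75.
This is the probability of reaching 90 but not 95, conditional on being alive at 75: (l_90 − l_95) / l_75.
= (96370 − 18848) / 515483 = 77522 / 515483 = 0.150387.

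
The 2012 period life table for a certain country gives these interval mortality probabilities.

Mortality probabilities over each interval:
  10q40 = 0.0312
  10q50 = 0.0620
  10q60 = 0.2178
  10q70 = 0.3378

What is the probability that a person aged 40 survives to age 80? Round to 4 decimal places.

Chaining the interval survival probabilities: (1 − 0.0312) × (1 − 0.0620) × (1 − 0.2178) × (1 − 0.3378).
= 0.9688 × 0.9380 × 0.7822 × 0.6622 = 0.470700.

0.4707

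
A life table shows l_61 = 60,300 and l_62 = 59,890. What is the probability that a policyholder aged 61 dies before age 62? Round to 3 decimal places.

P(die before 62 | alive at 61) = 1 − l_62/l_61 = 1 − 59,890/60,300 = (410)/60,300 = 0.006799.

0.007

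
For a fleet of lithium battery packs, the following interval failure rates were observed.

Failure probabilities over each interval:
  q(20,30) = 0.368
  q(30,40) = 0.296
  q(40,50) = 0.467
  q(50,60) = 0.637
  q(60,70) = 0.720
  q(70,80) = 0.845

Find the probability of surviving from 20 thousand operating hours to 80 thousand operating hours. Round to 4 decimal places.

0.0037

Chaining the interval survival probabilities: (1 − 0.368) × (1 − 0.296) × (1 − 0.467) × (1 − 0.637) × (1 − 0.720) × (1 − 0.845).
= 0.632 × 0.704 × 0.533 × 0.363 × 0.280 × 0.155 = 0.003736.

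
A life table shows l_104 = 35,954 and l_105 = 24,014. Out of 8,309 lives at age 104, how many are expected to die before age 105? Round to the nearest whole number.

2759

The relevant probability is 1 − 24,014/35,954 = 0.332091.
Expected number = 8,309 × 0.332091 = 2759.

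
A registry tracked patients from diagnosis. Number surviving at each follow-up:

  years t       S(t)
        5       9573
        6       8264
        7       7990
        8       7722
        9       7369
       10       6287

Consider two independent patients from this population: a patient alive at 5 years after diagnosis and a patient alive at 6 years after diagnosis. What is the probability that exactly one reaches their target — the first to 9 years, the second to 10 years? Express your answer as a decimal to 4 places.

p₁ = S(9)/S(5) = 7369/9573 = 0.769769; p₂ = S(10)/S(6) = 6287/8264 = 0.760770.
P(exactly one) = p₁(1−p₂) + (1−p₁)p₂ = 0.184152 + 0.175153 = 0.359305.

0.3593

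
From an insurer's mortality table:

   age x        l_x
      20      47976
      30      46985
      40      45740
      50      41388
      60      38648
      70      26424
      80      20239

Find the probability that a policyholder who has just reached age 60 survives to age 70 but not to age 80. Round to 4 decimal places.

We want 10|10q60 = (l_70 − l_80)/l_60.
This is the probability of reaching 70 but not 80, conditional on being alive at 60: (l_70 − l_80) / l_60.
= (26424 − 20239) / 38648 = 6185 / 38648 = 0.160034.

0.1600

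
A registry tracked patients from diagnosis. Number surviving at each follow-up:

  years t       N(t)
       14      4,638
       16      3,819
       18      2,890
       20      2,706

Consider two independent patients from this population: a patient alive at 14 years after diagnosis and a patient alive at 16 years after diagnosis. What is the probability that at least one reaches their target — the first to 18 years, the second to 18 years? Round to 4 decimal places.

p₁ = N(18)/N(14) = 2,890/4,638 = 0.623113; p₂ = N(18)/N(16) = 2,890/3,819 = 0.756743.
P(at least one) = 1 − (1−p₁)(1−p₂) = 1 − 0.376887 × 0.243257 = 0.908320.

0.9083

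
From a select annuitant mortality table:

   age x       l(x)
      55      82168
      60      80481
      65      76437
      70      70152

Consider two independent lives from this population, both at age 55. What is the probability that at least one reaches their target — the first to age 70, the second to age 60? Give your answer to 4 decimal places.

0.9970

p₁ = l(70)/l(55) = 70152/82168 = 0.853763; p₂ = l(60)/l(55) = 80481/82168 = 0.979469.
P(at least one) = 1 − (1−p₁)(1−p₂) = 1 − 0.146237 × 0.020531 = 0.996998.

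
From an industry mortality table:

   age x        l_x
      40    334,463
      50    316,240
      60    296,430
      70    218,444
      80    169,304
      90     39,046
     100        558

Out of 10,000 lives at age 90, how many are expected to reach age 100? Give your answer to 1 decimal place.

The relevant probability is 558/39,046 = 0.014291.
Expected number = 10,000 × 0.014291 = 142.9.

142.9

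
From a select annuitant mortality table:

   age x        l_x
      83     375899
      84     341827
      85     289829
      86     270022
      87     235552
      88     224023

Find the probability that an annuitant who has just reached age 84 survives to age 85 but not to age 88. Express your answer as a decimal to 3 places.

We want 1|3q84 = (l_85 − l_88)/l_84.
This is the probability of reaching 85 but not 88, conditional on being alive at 84: (l_85 − l_88) / l_84.
= (289829 − 224023) / 341827 = 65806 / 341827 = 0.192513.

0.193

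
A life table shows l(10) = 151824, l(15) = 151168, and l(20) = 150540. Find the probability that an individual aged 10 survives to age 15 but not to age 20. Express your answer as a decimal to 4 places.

This is the probability of reaching 15 but not 20, conditional on being alive at 10: (l(15) − l(20)) / l(10).
= (151168 − 150540) / 151824 = 628 / 151824 = 0.004136.

0.0041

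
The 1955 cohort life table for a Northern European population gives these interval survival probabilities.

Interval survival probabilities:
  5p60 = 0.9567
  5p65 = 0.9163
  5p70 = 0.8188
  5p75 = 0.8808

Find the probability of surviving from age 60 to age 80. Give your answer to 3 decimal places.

0.632

Survival from 60 to 80 is the product of surviving each interval: 0.9567 × 0.9163 × 0.8188 × 0.8808.
= 0.632221.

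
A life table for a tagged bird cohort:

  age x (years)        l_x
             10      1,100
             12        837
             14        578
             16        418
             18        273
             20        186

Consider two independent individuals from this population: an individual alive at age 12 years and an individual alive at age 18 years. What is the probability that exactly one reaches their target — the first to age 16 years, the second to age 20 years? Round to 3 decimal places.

0.500

p₁ = l_16/l_12 = 418/837 = 0.499403; p₂ = l_20/l_18 = 186/273 = 0.681319.
P(exactly one) = p₁(1−p₂) + (1−p₁)p₂ = 0.159150 + 0.341066 = 0.500216.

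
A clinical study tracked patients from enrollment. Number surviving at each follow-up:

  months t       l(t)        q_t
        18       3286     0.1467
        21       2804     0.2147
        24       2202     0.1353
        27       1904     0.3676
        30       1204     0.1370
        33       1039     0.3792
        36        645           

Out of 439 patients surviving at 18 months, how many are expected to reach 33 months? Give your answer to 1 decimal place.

138.8

The relevant probability is 1039/3286 = 0.316190.
Expected number = 439 × 0.316190 = 138.8.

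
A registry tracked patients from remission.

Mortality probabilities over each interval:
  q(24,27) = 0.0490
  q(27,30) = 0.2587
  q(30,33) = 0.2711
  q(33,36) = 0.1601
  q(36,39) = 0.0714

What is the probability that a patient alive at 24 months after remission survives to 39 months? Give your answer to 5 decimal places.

0.40077

The overall survival probability is (1 − 0.0490) × (1 − 0.2587) × (1 − 0.2711) × (1 − 0.1601) × (1 − 0.0714).
= 0.9510 × 0.7413 × 0.7289 × 0.8399 × 0.9286 = 0.400773.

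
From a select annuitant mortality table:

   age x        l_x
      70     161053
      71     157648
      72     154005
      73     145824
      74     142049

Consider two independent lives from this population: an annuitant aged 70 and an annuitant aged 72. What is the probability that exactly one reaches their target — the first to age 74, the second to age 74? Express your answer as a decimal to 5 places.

0.17731

p₁ = l_74/l_70 = 142049/161053 = 0.882002; p₂ = l_74/l_72 = 142049/154005 = 0.922366.
P(exactly one) = p₁(1−p₂) + (1−p₁)p₂ = 0.068473 + 0.108837 = 0.177311.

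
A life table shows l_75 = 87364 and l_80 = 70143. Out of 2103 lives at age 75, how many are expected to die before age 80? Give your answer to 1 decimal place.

414.5

The relevant probability is 1 − 70143/87364 = 0.197118.
Expected number = 2103 × 0.197118 = 414.5.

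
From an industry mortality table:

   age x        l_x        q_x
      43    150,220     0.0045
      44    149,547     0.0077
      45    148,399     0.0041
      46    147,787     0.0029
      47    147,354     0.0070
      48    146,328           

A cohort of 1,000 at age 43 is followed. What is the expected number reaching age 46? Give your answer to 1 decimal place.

The relevant probability is 147,787/150,220 = 0.983804.
Expected number = 1,000 × 0.983804 = 983.8.

983.8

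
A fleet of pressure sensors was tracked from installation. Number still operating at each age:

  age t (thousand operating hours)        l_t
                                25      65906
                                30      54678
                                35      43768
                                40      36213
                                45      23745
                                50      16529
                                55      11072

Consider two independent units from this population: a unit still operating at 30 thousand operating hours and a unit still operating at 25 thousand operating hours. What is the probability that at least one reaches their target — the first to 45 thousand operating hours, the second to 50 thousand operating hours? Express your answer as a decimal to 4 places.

p₁ = l_45/l_30 = 23745/54678 = 0.434270; p₂ = l_50/l_25 = 16529/65906 = 0.250797.
P(at least one) = 1 − (1−p₁)(1−p₂) = 1 − 0.565730 × 0.749203 = 0.576153.

0.5762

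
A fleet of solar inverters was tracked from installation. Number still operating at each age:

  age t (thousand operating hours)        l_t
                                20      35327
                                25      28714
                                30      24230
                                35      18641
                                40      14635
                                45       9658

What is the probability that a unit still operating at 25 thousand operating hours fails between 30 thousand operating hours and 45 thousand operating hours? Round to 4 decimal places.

0.5075

This is the probability of reaching 30 but not 45, conditional on being operational at 25: (l_30 − l_45) / l_25.
= (24230 − 9658) / 28714 = 14572 / 28714 = 0.507488.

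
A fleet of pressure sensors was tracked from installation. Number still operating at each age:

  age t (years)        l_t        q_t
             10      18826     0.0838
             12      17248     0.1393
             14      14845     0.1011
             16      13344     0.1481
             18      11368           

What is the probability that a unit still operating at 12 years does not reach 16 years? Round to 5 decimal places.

0.22635

P(fail before 16 | operational at 12) = 1 − l_16/l_12 = 1 − 13344/17248 = (3904)/17248 = 0.226345.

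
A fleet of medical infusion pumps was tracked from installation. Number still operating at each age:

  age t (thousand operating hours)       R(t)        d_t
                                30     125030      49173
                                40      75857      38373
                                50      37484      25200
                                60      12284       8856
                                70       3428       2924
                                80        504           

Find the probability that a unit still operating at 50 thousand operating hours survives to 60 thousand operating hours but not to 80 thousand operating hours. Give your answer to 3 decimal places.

0.314

This is the probability of reaching 60 but not 80, conditional on being operational at 50: (R(60) − R(80)) / R(50).
= (12284 − 504) / 37484 = 11780 / 37484 = 0.314267.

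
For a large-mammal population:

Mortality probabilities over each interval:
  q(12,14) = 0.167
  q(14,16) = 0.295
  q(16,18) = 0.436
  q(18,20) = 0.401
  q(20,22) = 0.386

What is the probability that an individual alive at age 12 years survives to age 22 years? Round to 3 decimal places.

Chaining the interval survival probabilities: (1 − 0.167) × (1 − 0.295) × (1 − 0.436) × (1 − 0.401) × (1 − 0.386).
= 0.833 × 0.705 × 0.564 × 0.599 × 0.614 = 0.121817.

0.122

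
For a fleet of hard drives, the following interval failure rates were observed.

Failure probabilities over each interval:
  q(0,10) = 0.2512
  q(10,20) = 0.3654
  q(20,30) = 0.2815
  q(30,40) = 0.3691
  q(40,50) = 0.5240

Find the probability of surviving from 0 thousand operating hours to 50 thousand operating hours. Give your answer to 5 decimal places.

Survival from 0 to 50 is the product of surviving each interval: (1 − 0.2512) × (1 − 0.3654) × (1 − 0.2815) × (1 − 0.3691) × (1 − 0.5240).
= 0.7488 × 0.6346 × 0.7185 × 0.6309 × 0.4760 = 0.102532.

0.10253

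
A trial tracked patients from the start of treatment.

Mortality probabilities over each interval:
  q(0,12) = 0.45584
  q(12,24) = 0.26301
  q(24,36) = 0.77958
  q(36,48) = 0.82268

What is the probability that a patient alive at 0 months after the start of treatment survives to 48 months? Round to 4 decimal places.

Survival from 0 to 48 is the product of surviving each interval: (1 − 0.45584) × (1 − 0.26301) × (1 − 0.77958) × (1 − 0.82268).
= 0.54416 × 0.73699 × 0.22042 × 0.17732 = 0.015675.

0.0157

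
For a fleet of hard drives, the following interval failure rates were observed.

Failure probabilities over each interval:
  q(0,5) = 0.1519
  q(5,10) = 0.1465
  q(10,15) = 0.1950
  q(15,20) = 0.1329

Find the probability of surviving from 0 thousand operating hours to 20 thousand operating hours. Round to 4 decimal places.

0.5053

The overall survival probability is (1 − 0.1519) × (1 − 0.1465) × (1 − 0.1950) × (1 − 0.1329).
= 0.8481 × 0.8535 × 0.8050 × 0.8671 = 0.505261.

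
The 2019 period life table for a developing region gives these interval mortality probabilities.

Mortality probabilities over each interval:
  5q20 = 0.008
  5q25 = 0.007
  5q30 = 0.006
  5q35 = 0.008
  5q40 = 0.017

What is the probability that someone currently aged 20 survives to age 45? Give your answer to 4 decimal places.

0.9548

Survival from 20 to 45 is the product of surviving each interval: (1 − 0.008) × (1 − 0.007) × (1 − 0.006) × (1 − 0.008) × (1 − 0.017).
= 0.992 × 0.993 × 0.994 × 0.992 × 0.983 = 0.954800.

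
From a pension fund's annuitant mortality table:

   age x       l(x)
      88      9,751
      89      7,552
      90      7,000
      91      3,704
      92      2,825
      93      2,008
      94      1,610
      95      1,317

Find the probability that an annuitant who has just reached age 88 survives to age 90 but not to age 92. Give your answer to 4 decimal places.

0.4282

This is the probability of reaching 90 but not 92, conditional on being alive at 88: (l(90) − l(92)) / l(88).
= (7,000 − 2,825) / 9,751 = 4,175 / 9,751 = 0.428161.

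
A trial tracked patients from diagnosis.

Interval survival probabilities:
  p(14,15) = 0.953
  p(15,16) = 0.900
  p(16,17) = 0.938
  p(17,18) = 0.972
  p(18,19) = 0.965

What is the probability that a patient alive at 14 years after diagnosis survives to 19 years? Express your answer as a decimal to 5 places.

0.75463

Survival from 14 to 19 is the product of surviving each interval: 0.953 × 0.900 × 0.938 × 0.972 × 0.965.
= 0.754626.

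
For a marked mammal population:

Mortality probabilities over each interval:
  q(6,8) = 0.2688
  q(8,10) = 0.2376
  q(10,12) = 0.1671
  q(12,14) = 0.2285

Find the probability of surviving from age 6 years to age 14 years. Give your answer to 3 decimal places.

0.358

P(survive 6→14) = (1 − 0.2688) × (1 − 0.2376) × (1 − 0.1671) × (1 − 0.2285).
= 0.7312 × 0.7624 × 0.8329 × 0.7715 = 0.358218.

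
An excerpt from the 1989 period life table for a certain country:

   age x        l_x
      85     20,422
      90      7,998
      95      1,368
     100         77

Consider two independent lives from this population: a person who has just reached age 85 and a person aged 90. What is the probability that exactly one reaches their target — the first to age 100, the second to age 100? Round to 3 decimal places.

p₁ = l_100/l_85 = 77/20,422 = 0.003770; p₂ = l_100/l_90 = 77/7,998 = 0.009627.
P(exactly one) = p₁(1−p₂) + (1−p₁)p₂ = 0.003734 + 0.009591 = 0.013324.

0.013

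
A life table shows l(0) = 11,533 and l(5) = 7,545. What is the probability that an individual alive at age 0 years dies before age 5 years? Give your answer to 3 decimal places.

P(die before 5 | alive at 0) = 1 − l(5)/l(0) = 1 − 7,545/11,533 = (3,988)/11,533 = 0.345790.

0.346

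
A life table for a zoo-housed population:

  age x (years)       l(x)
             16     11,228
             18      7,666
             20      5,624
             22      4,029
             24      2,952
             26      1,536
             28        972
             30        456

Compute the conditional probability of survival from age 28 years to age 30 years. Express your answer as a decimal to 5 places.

The conditional survival probability is l(30)/l(28) = 456/972 = 0.469136.

0.46914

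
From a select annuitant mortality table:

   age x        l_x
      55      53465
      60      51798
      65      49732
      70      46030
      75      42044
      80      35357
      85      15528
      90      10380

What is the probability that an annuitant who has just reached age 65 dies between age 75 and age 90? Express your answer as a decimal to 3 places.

This is the probability of reaching 75 but not 90, conditional on being alive at 65: (l_75 − l_90) / l_65.
= (42044 − 10380) / 49732 = 31664 / 49732 = 0.636693.

0.637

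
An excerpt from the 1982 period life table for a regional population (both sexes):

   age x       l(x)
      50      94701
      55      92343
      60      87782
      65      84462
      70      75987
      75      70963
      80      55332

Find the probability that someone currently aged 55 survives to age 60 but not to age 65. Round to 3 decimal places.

0.036

This is the probability of reaching 60 but not 65, conditional on being alive at 55: (l(60) − l(65)) / l(55).
= (87782 − 84462) / 92343 = 3320 / 92343 = 0.035953.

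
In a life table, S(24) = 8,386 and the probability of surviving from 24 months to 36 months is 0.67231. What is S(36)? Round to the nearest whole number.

S(36) = S(24) × p = 8,386 × 0.67231 = 5638.

5638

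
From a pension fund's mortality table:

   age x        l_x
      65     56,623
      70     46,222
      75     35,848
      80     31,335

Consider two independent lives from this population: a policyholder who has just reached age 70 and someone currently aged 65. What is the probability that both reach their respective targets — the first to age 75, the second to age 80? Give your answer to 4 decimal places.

0.4292

p₁ = l_75/l_70 = 35,848/46,222 = 0.775561; p₂ = l_80/l_65 = 31,335/56,623 = 0.553397.
P(both) = p₁ × p₂ = 0.775561 × 0.553397 = 0.429193.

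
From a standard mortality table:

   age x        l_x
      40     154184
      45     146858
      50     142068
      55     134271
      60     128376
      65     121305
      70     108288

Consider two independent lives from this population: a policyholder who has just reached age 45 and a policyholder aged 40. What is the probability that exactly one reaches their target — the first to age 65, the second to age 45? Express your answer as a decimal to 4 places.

0.2050

p₁ = l_65/l_45 = 121305/146858 = 0.826002; p₂ = l_45/l_40 = 146858/154184 = 0.952485.
P(exactly one) = p₁(1−p₂) + (1−p₁)p₂ = 0.039247 + 0.165730 = 0.204978.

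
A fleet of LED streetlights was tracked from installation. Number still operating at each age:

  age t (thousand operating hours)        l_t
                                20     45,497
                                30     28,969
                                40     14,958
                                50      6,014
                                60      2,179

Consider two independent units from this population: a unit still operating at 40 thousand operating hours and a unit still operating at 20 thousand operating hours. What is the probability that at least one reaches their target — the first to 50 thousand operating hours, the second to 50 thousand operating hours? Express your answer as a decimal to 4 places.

0.4811

p₁ = l_50/l_40 = 6,014/14,958 = 0.402059; p₂ = l_50/l_20 = 6,014/45,497 = 0.132185.
P(at least one) = 1 − (1−p₁)(1−p₂) = 1 − 0.597941 × 0.867815 = 0.481098.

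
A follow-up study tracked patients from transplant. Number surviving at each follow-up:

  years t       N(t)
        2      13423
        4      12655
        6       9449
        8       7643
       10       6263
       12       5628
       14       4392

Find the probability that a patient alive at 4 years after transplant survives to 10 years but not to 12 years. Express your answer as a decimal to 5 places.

0.05018

This is the probability of reaching 10 but not 12, conditional on being alive at 4: (N(10) − N(12)) / N(4).
= (6263 − 5628) / 12655 = 635 / 12655 = 0.050178.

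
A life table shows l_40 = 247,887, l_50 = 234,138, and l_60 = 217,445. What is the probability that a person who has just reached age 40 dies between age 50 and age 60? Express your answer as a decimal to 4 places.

0.0673

This is the probability of reaching 50 but not 60, conditional on being alive at 40: (l_50 − l_60) / l_40.
= (234,138 − 217,445) / 247,887 = 16,693 / 247,887 = 0.067341.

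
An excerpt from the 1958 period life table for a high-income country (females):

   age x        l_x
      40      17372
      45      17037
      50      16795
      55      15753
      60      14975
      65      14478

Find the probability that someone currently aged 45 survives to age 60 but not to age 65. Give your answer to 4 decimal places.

We want 15|5q45 = (l_60 − l_65)/l_45.
This is the probability of reaching 60 but not 65, conditional on being alive at 45: (l_60 − l_65) / l_45.
= (14975 − 14478) / 17037 = 497 / 17037 = 0.029172.

0.0292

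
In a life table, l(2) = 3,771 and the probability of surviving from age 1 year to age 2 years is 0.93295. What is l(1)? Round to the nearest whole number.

l(1) = l(2) / p = 3,771 / 0.93295 = 4042.

4042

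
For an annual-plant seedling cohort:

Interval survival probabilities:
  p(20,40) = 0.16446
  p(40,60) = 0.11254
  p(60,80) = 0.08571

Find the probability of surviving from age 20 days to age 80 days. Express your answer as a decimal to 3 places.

Chaining the interval survival probabilities: 0.16446 × 0.11254 × 0.08571.
= 0.001586.

0.002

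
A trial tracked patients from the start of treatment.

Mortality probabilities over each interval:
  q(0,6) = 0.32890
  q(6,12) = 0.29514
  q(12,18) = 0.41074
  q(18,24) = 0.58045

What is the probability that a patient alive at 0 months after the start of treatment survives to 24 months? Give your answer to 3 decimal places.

Chaining the interval survival probabilities: (1 − 0.32890) × (1 − 0.29514) × (1 − 0.41074) × (1 − 0.58045).
= 0.67110 × 0.70486 × 0.58926 × 0.41955 = 0.116945.

0.117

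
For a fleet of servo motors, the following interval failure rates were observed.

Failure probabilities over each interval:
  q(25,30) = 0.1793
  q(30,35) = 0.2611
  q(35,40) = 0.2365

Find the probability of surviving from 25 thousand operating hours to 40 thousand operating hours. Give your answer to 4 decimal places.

The overall survival probability is (1 − 0.1793) × (1 − 0.2611) × (1 − 0.2365).
= 0.8207 × 0.7389 × 0.7635 = 0.462998.

0.4630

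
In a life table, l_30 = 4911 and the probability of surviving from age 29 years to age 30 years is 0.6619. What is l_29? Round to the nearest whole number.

l_29 = l_30 / p = 4911 / 0.6619 = 7420.

7420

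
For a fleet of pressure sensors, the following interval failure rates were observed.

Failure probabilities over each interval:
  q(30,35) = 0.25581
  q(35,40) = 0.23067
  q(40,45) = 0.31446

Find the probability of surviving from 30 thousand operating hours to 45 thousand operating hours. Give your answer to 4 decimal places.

P(survive 30→45) = (1 − 0.25581) × (1 − 0.23067) × (1 − 0.31446).
= 0.74419 × 0.76933 × 0.68554 = 0.392491.

0.3925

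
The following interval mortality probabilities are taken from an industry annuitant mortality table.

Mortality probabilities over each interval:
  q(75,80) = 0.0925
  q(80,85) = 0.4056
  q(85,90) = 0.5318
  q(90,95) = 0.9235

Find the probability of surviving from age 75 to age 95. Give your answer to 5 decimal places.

Chaining the interval survival probabilities: (1 − 0.0925) × (1 − 0.4056) × (1 − 0.5318) × (1 − 0.9235).
= 0.9075 × 0.5944 × 0.4682 × 0.0765 = 0.019320.

0.01932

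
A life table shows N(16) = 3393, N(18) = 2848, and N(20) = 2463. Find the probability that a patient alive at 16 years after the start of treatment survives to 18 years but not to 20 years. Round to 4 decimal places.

0.1135

This is the probability of reaching 18 but not 20, conditional on being alive at 16: (N(18) − N(20)) / N(16).
= (2848 − 2463) / 3393 = 385 / 3393 = 0.113469.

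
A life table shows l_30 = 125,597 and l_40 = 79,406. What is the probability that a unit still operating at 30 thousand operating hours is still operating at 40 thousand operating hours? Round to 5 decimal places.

0.63223

The conditional survival probability is l_40/l_30 = 79,406/125,597 = 0.632228.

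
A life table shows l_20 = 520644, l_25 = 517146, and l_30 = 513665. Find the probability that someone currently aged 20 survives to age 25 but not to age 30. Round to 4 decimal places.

We want 5|5q20 = (l_25 − l_30)/l_20.
This is the probability of reaching 25 but not 30, conditional on being alive at 20: (l_25 − l_30) / l_20.
= (517146 − 513665) / 520644 = 3481 / 520644 = 0.006686.

0.0067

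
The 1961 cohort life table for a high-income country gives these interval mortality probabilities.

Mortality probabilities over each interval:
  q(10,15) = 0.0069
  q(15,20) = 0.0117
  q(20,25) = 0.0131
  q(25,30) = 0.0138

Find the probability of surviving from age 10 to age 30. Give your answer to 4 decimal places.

P(survive 10→30) = (1 − 0.0069) × (1 − 0.0117) × (1 − 0.0131) × (1 − 0.0138).
= 0.9931 × 0.9883 × 0.9869 × 0.9862 = 0.955256.

0.9553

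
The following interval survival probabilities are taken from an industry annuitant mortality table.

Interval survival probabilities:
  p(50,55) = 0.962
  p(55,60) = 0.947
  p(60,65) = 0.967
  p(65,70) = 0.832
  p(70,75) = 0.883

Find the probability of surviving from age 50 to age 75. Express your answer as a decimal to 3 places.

P(survive 50→75) = 0.962 × 0.947 × 0.967 × 0.832 × 0.883.
= 0.647196.

0.647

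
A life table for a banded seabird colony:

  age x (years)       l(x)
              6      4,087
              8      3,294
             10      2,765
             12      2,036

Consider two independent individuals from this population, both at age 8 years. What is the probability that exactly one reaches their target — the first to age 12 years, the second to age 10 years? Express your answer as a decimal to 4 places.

0.4198

p₁ = l(12)/l(8) = 2,036/3,294 = 0.618094; p₂ = l(10)/l(8) = 2,765/3,294 = 0.839405.
P(exactly one) = p₁(1−p₂) + (1−p₁)p₂ = 0.099263 + 0.320574 = 0.419837.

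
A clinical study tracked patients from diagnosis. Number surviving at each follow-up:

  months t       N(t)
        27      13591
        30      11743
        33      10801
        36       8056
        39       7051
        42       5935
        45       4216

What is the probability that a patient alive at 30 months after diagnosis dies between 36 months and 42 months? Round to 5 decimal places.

0.18062

This is the probability of reaching 36 but not 42, conditional on being alive at 30: (N(36) − N(42)) / N(30).
= (8056 − 5935) / 11743 = 2121 / 11743 = 0.180618.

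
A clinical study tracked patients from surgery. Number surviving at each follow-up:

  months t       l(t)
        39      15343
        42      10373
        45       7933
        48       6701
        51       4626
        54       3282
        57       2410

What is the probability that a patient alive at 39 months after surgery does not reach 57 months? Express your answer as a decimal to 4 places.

P(die before 57 | alive at 39) = 1 − l(57)/l(39) = 1 − 2410/15343 = (12933)/15343 = 0.842925.

0.8429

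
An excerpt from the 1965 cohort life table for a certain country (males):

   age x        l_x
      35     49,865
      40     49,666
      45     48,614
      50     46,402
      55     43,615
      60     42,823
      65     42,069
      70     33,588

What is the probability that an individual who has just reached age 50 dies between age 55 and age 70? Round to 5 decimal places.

0.21609

We want 5|15q50 = (l_55 − l_70)/l_50.
This is the probability of reaching 55 but not 70, conditional on being alive at 50: (l_55 − l_70) / l_50.
= (43,615 − 33,588) / 46,402 = 10,027 / 46,402 = 0.216090.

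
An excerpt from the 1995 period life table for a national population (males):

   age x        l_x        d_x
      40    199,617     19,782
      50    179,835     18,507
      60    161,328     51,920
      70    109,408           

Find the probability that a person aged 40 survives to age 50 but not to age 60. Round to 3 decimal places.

This is the probability of reaching 50 but not 60, conditional on being alive at 40: (l_50 − l_60) / l_40.
= (179,835 − 161,328) / 199,617 = 18,507 / 199,617 = 0.092713.

0.093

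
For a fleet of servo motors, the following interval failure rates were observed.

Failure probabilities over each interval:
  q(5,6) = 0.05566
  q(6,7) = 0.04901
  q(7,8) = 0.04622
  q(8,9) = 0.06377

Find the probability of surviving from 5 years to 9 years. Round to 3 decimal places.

P(survive 5→9) = (1 − 0.05566) × (1 − 0.04901) × (1 − 0.04622) × (1 − 0.06377).
= 0.94434 × 0.95099 × 0.95378 × 0.93623 = 0.801927.

0.802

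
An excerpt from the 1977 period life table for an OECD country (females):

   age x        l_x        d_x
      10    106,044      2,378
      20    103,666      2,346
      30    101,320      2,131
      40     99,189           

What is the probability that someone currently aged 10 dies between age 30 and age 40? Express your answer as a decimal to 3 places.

0.020

We want 20|10q10 = (l_30 − l_40)/l_10.
This is the probability of reaching 30 but not 40, conditional on being alive at 10: (l_30 − l_40) / l_10.
= (101,320 − 99,189) / 106,044 = 2,131 / 106,044 = 0.020095.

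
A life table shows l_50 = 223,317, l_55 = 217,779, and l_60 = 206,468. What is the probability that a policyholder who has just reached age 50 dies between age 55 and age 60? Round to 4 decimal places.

We want 5|5q50 = (l_55 − l_60)/l_50.
This is the probability of reaching 55 but not 60, conditional on being alive at 50: (l_55 − l_60) / l_50.
= (217,779 − 206,468) / 223,317 = 11,311 / 223,317 = 0.050650.

0.0506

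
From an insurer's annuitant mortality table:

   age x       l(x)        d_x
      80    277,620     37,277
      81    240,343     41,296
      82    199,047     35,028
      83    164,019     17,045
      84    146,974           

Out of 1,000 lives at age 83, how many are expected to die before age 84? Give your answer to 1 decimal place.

The relevant probability is 1 − 146,974/164,019 = 0.103921.
Expected number = 1,000 × 0.103921 = 103.9.

103.9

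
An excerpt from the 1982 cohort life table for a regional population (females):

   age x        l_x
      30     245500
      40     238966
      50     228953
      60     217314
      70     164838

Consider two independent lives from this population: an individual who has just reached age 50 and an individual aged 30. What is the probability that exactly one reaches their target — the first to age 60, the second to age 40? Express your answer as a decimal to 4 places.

p₁ = l_60/l_50 = 217314/228953 = 0.949164; p₂ = l_40/l_30 = 238966/245500 = 0.973385.
P(exactly one) = p₁(1−p₂) + (1−p₁)p₂ = 0.025262 + 0.049483 = 0.074745.

0.0747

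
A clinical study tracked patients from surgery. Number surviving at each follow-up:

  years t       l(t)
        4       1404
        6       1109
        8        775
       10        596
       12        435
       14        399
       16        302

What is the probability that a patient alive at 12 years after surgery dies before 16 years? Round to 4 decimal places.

0.3057

P(die before 16 | alive at 12) = 1 − l(16)/l(12) = 1 − 302/435 = (133)/435 = 0.305747.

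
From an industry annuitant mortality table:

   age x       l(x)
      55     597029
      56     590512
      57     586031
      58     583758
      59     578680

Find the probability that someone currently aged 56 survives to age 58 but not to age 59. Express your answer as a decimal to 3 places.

0.009

This is the probability of reaching 58 but not 59, conditional on being alive at 56: (l(58) − l(59)) / l(56).
= (583758 − 578680) / 590512 = 5078 / 590512 = 0.008599.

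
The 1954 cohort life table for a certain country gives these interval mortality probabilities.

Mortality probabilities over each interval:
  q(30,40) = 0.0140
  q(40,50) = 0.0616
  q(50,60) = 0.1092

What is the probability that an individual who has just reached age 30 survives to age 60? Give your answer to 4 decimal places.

P(survive 30→60) = (1 − 0.0140) × (1 − 0.0616) × (1 − 0.1092).
= 0.9860 × 0.9384 × 0.8908 = 0.824224.

0.8242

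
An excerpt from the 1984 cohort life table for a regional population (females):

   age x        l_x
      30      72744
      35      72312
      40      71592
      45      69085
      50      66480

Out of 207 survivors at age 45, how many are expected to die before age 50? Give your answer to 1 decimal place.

7.8

The relevant probability is 1 − 66480/69085 = 0.037707.
Expected number = 207 × 0.037707 = 7.8.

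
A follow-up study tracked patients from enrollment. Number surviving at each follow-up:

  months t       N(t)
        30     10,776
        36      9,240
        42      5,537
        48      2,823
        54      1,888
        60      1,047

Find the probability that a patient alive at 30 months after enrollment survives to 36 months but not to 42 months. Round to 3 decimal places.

This is the probability of reaching 36 but not 42, conditional on being alive at 30: (N(36) − N(42)) / N(30).
= (9,240 − 5,537) / 10,776 = 3,703 / 10,776 = 0.343634.

0.344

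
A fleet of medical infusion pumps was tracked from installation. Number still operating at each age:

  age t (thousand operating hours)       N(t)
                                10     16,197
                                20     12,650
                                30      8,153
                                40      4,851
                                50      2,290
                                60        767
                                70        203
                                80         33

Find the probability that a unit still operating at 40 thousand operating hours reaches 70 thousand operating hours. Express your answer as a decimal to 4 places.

The conditional survival probability is N(70)/N(40) = 203/4,851 = 0.041847.

0.0418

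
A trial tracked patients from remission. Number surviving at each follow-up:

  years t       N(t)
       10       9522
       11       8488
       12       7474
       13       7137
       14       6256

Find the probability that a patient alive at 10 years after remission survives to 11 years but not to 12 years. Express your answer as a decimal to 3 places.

This is the probability of reaching 11 but not 12, conditional on being alive at 10: (N(11) − N(12)) / N(10).
= (8488 − 7474) / 9522 = 1014 / 9522 = 0.106490.

0.106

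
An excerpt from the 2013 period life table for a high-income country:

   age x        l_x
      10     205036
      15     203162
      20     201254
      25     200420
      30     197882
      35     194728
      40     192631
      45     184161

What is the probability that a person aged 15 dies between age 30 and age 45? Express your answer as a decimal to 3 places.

We want 15|15q15 = (l_30 − l_45)/l_15.
This is the probability of reaching 30 but not 45, conditional on being alive at 15: (l_30 − l_45) / l_15.
= (197882 − 184161) / 203162 = 13721 / 203162 = 0.067537.

0.068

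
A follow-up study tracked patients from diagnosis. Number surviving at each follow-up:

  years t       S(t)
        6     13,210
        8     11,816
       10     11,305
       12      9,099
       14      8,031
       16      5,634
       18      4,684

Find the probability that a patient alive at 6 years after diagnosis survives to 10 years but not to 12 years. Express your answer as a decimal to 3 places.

This is the probability of reaching 10 but not 12, conditional on being alive at 6: (S(10) − S(12)) / S(6).
= (11,305 − 9,099) / 13,210 = 2,206 / 13,210 = 0.166995.

0.167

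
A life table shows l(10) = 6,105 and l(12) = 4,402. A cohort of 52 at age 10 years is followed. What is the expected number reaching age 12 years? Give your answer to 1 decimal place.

37.5

The relevant probability is 4,402/6,105 = 0.721048.
Expected number = 52 × 0.721048 = 37.5.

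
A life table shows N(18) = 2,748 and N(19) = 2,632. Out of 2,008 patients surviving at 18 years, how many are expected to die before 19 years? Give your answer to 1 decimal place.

84.8

The relevant probability is 1 − 2,632/2,748 = 0.042213.
Expected number = 2,008 × 0.042213 = 84.8.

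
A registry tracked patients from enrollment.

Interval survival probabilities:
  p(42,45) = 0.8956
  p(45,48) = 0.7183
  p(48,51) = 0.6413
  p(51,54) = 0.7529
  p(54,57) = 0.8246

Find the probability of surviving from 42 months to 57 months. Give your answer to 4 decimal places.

0.2561

Survival from 42 to 57 is the product of surviving each interval: 0.8956 × 0.7183 × 0.6413 × 0.7529 × 0.8246.
= 0.256131.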